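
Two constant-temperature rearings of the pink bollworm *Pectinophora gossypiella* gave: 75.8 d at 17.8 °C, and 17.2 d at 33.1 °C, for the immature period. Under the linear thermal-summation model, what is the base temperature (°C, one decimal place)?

13.3 °C

Linear rate model ⇒ the product D·(T − T_b) is constant across temperatures.
75.8·(17.8 − T_b) = 17.2·(33.1 − T_b)
T_b = (75.8·17.8 − 17.2·33.1) / (75.8 − 17.2) = 779.92 / 58.6 = 13.309 °C ≈ 13.3 °C.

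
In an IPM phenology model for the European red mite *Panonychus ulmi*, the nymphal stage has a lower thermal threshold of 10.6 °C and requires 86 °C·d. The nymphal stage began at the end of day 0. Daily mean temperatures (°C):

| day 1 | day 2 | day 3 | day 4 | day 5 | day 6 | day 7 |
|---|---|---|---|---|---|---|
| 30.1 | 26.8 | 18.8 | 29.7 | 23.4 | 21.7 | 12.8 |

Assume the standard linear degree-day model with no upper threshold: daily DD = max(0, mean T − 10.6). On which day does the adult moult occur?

Daily DD above 10.6 °C: 19.5, 16.2, 8.2, 19.1, 12.8, 11.1, 2.2.
Cumulative: 19.5, 35.7, 43.9, 63.0, 75.8, 86.9, 89.1.
The total first reaches 86 DD on day 6.

day 6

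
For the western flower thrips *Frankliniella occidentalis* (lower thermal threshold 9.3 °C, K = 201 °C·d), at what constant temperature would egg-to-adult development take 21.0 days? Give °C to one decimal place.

Required daily accumulation = 201 / 21.0 = 9.571 DD/day.
T = T_base + 9.571 = 9.3 + 9.571 = 18.871 ≈ 18.9 °C.

18.9 °C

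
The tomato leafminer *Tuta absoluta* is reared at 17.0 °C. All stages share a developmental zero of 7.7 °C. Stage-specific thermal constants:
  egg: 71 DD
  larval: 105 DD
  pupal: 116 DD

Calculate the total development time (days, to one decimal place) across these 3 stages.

Daily accumulation at 17.0 °C = 17.0 − 7.7 = 9.3 DD/day.
Total K = 71 + 105 + 116 = 292 DD.
Total duration = 292 / 9.3 = 31.398 ≈ 31.4 days.

31.4 days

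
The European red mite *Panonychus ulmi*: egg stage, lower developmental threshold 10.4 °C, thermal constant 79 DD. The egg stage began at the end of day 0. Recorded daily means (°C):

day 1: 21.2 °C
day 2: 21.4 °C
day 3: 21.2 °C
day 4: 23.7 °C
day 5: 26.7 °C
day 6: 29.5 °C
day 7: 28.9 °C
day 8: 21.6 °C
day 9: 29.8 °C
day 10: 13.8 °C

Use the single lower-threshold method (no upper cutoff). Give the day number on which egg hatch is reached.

day 6

Daily DD above 10.4 °C: 10.8, 11.0, 10.8, 13.3, 16.3, 19.1, 18.5, 11.2, 19.4, 3.4.
Cumulative: 10.8, 21.8, 32.6, 45.9, 62.2, 81.3, 99.8, 111.0, 130.4, 133.8.
The total first reaches 79 DD on day 6.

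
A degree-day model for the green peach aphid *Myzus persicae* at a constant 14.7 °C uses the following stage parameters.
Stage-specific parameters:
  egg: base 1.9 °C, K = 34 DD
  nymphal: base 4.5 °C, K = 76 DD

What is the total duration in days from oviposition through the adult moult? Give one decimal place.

egg: 34 / (14.7 − 1.9) = 34 / 12.8 = 2.656 d.
nymphal: 76 / (14.7 − 4.5) = 76 / 10.2 = 7.451 d.
Sum = 10.107 ≈ 10.1 days.

10.1 days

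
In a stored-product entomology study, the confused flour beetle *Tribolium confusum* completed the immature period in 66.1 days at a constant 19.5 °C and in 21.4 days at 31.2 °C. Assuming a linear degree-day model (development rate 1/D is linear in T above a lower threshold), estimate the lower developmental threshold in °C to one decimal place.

Equal thermal constants: D₁(T₁ − T_b) = D₂(T₂ − T_b).
66.1·(19.5 − T_b) = 21.4·(31.2 − T_b)
T_b = (66.1·19.5 − 21.4·31.2) / (66.1 − 21.4) = 621.27 / 44.7 = 13.899 °C ≈ 13.9 °C.

13.9 °C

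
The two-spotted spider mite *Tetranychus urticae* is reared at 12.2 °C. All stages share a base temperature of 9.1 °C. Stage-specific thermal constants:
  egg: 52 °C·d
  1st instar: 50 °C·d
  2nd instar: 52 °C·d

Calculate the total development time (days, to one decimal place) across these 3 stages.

49.7 days

Daily accumulation at 12.2 °C = 12.2 − 9.1 = 3.1 DD/day.
Total K = 52 + 50 + 52 = 154 DD.
Total duration = 154 / 3.1 = 49.677 ≈ 49.7 days.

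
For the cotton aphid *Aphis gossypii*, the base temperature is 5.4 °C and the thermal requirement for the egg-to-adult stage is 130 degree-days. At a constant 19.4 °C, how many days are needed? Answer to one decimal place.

9.3 days

Daily accumulation = 19.4 − 5.4 = 14.0 DD/day.
Duration = 130 / 14.0 = 9.286 ≈ 9.3 days.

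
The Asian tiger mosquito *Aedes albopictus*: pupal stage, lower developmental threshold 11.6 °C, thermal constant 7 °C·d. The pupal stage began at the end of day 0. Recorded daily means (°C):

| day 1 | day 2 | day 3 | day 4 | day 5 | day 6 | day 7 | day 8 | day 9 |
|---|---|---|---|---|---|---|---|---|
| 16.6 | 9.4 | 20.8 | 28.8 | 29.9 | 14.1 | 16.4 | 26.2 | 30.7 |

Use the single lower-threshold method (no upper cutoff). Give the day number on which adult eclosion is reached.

Daily DD above 11.6 °C: 5.0, 0.0, 9.2, 17.2, 18.3, 2.5, 4.8, 14.6, 19.1.
Cumulative: 5.0, 5.0, 14.2, 31.4, 49.7, 52.2, 57.0, 71.6, 90.7.
The total first reaches 7 DD on day 3.

day 3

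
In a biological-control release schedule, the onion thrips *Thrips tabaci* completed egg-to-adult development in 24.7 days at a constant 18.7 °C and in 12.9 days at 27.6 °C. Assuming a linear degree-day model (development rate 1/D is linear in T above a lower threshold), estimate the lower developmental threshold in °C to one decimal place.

Equal thermal constants: D₁(T₁ − T_b) = D₂(T₂ − T_b).
24.7·(18.7 − T_b) = 12.9·(27.6 − T_b)
T_b = (24.7·18.7 − 12.9·27.6) / (24.7 − 12.9) = 105.85 / 11.8 = 8.970 °C ≈ 9.0 °C.

9.0 °C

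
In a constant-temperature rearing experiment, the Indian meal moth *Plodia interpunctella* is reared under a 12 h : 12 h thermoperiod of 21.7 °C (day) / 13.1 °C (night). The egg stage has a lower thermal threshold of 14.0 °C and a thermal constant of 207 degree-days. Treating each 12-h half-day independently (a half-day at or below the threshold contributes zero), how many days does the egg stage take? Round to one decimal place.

Day half: max(0, 21.7 − 14.0) × 0.5 = 7.7 × 0.5 = 3.85 DD.
Night half: max(0, 13.1 − 14.0) × 0.5 = 0.0 × 0.5 = 0.00 DD.
Per 24 h: 3.85 DD/day.
Duration = 207 / 3.85 = 53.766 ≈ 53.8 days.

53.8 days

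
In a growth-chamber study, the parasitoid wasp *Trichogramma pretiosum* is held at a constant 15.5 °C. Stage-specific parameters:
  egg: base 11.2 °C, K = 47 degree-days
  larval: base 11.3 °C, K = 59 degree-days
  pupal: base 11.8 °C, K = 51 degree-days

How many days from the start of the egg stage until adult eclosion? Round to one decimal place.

38.8 days

egg: 47 / (15.5 − 11.2) = 47 / 4.3 = 10.930 d.
larval: 59 / (15.5 − 11.3) = 59 / 4.2 = 14.048 d.
pupal: 51 / (15.5 − 11.8) = 51 / 3.7 = 13.784 d.
Sum = 38.762 ≈ 38.8 days.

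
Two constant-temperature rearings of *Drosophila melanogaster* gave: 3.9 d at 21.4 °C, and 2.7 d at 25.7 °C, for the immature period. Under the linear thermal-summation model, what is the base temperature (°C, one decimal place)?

11.7 °C

Under the model K = D·(T − T_b), so D₁·(T₁ − T_b) = D₂·(T₂ − T_b).
3.9·(21.4 − T_b) = 2.7·(25.7 − T_b)
T_b = (3.9·21.4 − 2.7·25.7) / (3.9 − 2.7) = 14.07 / 1.2 = 11.725 °C ≈ 11.7 °C.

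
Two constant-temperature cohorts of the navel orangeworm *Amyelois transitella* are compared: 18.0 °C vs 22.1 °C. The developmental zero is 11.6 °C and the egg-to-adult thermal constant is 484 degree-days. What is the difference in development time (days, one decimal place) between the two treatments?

29.5 days

At 18.0 °C: 484 / (18.0 − 11.6) = 484 / 6.4 = 75.625 d.
At 22.1 °C: 484 / (22.1 − 11.6) = 484 / 10.5 = 46.095 d.
Difference = |75.625 − 46.095| = 29.530 ≈ 29.5 days.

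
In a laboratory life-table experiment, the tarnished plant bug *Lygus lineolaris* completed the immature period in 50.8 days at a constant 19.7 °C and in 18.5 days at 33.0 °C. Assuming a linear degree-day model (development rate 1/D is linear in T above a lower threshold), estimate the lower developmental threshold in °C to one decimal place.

Linear rate model ⇒ the product D·(T − T_b) is constant across temperatures.
50.8·(19.7 − T_b) = 18.5·(33.0 − T_b)
T_b = (50.8·19.7 − 18.5·33.0) / (50.8 − 18.5) = 390.26 / 32.3 = 12.082 °C ≈ 12.1 °C.

12.1 °C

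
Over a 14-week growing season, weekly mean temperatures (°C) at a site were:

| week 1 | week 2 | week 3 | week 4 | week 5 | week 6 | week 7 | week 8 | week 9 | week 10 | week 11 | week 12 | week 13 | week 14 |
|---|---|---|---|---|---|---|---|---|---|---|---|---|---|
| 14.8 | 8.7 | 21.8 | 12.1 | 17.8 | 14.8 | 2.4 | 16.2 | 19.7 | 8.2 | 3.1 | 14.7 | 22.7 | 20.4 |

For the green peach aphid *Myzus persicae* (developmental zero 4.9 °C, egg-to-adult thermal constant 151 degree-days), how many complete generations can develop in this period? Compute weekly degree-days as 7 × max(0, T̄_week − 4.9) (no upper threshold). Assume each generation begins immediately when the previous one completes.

Weekly DD (7 × max(0, T̄ − 4.9)): 69.3, 26.6, 118.3, 50.4, 90.3, 69.3, 0.0, 79.1, 103.6, 23.1, 0.0, 68.6, 124.6, 108.5.
Season total = 931.7 DD.
Complete generations = ⌊931.7 / 151⌋ = 6.

6 generations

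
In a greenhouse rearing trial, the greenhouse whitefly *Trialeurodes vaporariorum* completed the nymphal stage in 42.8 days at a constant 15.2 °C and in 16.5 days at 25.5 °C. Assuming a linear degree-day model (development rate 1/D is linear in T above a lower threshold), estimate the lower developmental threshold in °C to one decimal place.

Equal thermal constants: D₁(T₁ − T_b) = D₂(T₂ − T_b).
42.8·(15.2 − T_b) = 16.5·(25.5 − T_b)
T_b = (42.8·15.2 − 16.5·25.5) / (42.8 − 16.5) = 229.81 / 26.3 = 8.738 °C ≈ 8.7 °C.

8.7 °C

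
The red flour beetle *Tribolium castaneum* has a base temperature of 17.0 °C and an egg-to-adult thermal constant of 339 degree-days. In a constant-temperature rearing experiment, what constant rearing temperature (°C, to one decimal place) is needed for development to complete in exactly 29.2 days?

Required daily accumulation = 339 / 29.2 = 11.610 DD/day.
T = T_base + 11.610 = 17.0 + 11.610 = 28.610 ≈ 28.6 °C.

28.6 °C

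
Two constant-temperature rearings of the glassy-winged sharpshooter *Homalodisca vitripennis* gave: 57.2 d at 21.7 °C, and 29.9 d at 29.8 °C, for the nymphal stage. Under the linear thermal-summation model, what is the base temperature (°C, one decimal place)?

12.8 °C

Equal thermal constants: D₁(T₁ − T_b) = D₂(T₂ − T_b).
57.2·(21.7 − T_b) = 29.9·(29.8 − T_b)
T_b = (57.2·21.7 − 29.9·29.8) / (57.2 − 29.9) = 350.22 / 27.3 = 12.829 °C ≈ 12.8 °C.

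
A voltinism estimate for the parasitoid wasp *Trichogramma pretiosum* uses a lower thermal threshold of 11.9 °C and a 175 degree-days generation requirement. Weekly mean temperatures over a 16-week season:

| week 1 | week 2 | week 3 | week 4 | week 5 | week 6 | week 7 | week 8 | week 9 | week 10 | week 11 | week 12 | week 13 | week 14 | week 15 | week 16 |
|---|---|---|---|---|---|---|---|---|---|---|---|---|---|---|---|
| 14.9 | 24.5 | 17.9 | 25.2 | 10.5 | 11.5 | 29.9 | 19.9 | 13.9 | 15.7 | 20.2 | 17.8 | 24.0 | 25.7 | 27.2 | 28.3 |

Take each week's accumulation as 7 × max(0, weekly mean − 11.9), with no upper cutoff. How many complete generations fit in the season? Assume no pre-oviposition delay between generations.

Weekly DD (7 × max(0, T̄ − 11.9)): 21.0, 88.2, 42.0, 93.1, 0.0, 0.0, 126.0, 56.0, 14.0, 26.6, 58.1, 41.3, 84.7, 96.6, 107.1, 114.8.
Season total = 969.5 DD.
Complete generations = ⌊969.5 / 175⌋ = 5.

5 generations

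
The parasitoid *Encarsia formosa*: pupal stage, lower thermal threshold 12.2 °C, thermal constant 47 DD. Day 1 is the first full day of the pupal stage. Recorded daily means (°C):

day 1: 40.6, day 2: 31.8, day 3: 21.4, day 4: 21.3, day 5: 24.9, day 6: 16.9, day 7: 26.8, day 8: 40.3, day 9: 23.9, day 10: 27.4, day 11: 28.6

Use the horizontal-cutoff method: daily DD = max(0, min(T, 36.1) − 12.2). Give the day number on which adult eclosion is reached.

day 3

Daily DD above 12.2 °C (capped at 23.9): 23.9, 19.6, 9.2, 9.1, 12.7, 4.7, 14.6, 23.9, 11.7, 15.2, 16.4.
Cumulative: 23.9, 43.5, 52.7, 61.8, 74.5, 79.2, 93.8, 117.7, 129.4, 144.6, 161.0.
The total first reaches 47 DD on day 3.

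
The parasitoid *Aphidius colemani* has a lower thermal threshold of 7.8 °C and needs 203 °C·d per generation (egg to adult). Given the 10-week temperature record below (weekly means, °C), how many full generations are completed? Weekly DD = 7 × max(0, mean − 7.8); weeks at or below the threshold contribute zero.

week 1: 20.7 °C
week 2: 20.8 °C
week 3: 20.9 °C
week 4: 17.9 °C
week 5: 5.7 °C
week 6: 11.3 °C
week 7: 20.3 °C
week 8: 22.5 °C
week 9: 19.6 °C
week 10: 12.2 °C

3 generations

Weekly DD (7 × max(0, T̄ − 7.8)): 90.3, 91.0, 91.7, 70.7, 0.0, 24.5, 87.5, 102.9, 82.6, 30.8.
Season total = 672.0 DD.
Complete generations = ⌊672.0 / 203⌋ = 3.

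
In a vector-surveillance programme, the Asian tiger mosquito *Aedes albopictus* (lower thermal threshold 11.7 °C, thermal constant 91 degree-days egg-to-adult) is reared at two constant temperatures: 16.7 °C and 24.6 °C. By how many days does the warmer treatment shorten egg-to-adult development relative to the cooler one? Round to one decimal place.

11.1 days

At 16.7 °C: 91 / (16.7 − 11.7) = 91 / 5.0 = 18.200 d.
At 24.6 °C: 91 / (24.6 − 11.7) = 91 / 12.9 = 7.054 d.
Difference = |18.200 − 7.054| = 11.146 ≈ 11.1 days.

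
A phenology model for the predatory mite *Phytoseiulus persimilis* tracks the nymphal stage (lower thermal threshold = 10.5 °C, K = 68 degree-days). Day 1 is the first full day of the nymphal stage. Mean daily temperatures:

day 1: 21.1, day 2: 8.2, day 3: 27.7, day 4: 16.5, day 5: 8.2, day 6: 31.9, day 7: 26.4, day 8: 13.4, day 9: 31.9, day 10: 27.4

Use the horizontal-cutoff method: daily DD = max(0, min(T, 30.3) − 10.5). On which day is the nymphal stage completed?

day 7

Daily DD above 10.5 °C (capped at 19.8): 10.6, 0.0, 17.2, 6.0, 0.0, 19.8, 15.9, 2.9, 19.8, 16.9.
Cumulative: 10.6, 10.6, 27.8, 33.8, 33.8, 53.6, 69.5, 72.4, 92.2, 109.1.
The total first reaches 68 DD on day 7.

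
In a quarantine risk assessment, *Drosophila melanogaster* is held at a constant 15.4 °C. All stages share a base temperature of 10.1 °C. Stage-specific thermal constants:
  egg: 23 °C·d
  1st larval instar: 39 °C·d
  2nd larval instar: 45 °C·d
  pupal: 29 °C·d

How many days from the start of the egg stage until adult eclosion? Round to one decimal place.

25.7 days

Daily accumulation at 15.4 °C = 15.4 − 10.1 = 5.3 DD/day.
Total K = 23 + 39 + 45 + 29 = 136 DD.
Total duration = 136 / 5.3 = 25.660 ≈ 25.7 days.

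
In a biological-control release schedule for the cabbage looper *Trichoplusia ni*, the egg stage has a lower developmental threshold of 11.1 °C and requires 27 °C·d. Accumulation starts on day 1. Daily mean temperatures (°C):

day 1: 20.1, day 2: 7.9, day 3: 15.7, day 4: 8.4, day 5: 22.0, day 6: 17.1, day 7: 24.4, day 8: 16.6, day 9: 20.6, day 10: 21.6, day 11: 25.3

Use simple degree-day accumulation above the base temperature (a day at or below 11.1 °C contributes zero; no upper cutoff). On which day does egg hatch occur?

day 6

Daily DD above 11.1 °C: 9.0, 0.0, 4.6, 0.0, 10.9, 6.0, 13.3, 5.5, 9.5, 10.5, 14.2.
Cumulative: 9.0, 9.0, 13.6, 13.6, 24.5, 30.5, 43.8, 49.3, 58.8, 69.3, 83.5.
The total first reaches 27 DD on day 6.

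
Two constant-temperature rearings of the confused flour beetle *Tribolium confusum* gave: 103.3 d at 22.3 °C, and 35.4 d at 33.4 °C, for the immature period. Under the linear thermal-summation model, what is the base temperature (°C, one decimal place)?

Equal thermal constants: D₁(T₁ − T_b) = D₂(T₂ − T_b).
103.3·(22.3 − T_b) = 35.4·(33.4 − T_b)
T_b = (103.3·22.3 − 35.4·33.4) / (103.3 − 35.4) = 1121.23 / 67.9 = 16.513 °C ≈ 16.5 °C.

16.5 °C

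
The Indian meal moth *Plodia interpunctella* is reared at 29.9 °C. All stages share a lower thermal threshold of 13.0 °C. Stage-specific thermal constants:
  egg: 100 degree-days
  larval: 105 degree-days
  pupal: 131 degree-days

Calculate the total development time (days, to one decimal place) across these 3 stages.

19.9 days

Daily accumulation at 29.9 °C = 29.9 − 13.0 = 16.9 DD/day.
Total K = 100 + 105 + 131 = 336 DD.
Total duration = 336 / 16.9 = 19.882 ≈ 19.9 days.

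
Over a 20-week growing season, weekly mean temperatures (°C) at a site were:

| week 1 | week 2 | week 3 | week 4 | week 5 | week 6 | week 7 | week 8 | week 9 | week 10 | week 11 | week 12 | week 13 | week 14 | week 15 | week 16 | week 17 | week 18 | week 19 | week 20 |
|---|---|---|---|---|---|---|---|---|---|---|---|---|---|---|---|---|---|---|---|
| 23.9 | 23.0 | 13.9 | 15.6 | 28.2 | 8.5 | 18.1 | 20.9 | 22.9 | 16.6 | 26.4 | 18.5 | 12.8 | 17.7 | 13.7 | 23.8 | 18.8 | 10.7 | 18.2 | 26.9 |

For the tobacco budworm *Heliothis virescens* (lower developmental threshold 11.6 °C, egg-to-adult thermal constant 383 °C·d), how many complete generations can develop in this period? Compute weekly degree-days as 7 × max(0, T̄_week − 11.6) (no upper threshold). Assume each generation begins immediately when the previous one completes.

Weekly DD (7 × max(0, T̄ − 11.6)): 86.1, 79.8, 16.1, 28.0, 116.2, 0.0, 45.5, 65.1, 79.1, 35.0, 103.6, 48.3, 8.4, 42.7, 14.7, 85.4, 50.4, 0.0, 46.2, 107.1.
Season total = 1057.7 DD.
Complete generations = ⌊1057.7 / 383⌋ = 2.

2 generations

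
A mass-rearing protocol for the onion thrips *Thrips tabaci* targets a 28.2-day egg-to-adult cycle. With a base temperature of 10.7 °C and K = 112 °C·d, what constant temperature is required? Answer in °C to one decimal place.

Required daily accumulation = 112 / 28.2 = 3.972 DD/day.
T = T_base + 3.972 = 10.7 + 3.972 = 14.672 ≈ 14.7 °C.

14.7 °C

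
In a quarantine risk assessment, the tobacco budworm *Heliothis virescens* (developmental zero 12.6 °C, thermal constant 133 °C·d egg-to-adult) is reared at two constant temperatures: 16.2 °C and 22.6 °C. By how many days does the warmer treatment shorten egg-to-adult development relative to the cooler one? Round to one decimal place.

At 16.2 °C: 133 / (16.2 − 12.6) = 133 / 3.6 = 36.944 d.
At 22.6 °C: 133 / (22.6 − 12.6) = 133 / 10.0 = 13.300 d.
Difference = |36.944 − 13.300| = 23.644 ≈ 23.6 days.

23.6 days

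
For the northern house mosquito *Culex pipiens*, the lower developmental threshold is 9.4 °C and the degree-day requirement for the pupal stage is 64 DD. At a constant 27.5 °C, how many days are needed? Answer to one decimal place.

Daily accumulation = 27.5 − 9.4 = 18.1 DD/day.
Duration = 64 / 18.1 = 3.536 ≈ 3.5 days.

3.5 days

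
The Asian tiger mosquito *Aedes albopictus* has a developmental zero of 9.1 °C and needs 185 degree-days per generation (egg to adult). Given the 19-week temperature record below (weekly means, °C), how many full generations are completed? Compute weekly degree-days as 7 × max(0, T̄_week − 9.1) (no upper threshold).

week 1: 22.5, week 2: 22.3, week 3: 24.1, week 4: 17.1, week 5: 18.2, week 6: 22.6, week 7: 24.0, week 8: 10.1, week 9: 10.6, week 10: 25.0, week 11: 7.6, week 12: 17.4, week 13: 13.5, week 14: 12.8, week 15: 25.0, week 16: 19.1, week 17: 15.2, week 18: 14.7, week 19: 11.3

6 generations

Weekly DD (7 × max(0, T̄ − 9.1)): 93.8, 92.4, 105.0, 56.0, 63.7, 94.5, 104.3, 7.0, 10.5, 111.3, 0.0, 58.1, 30.8, 25.9, 111.3, 70.0, 42.7, 39.2, 15.4.
Season total = 1131.9 DD.
Complete generations = ⌊1131.9 / 185⌋ = 6.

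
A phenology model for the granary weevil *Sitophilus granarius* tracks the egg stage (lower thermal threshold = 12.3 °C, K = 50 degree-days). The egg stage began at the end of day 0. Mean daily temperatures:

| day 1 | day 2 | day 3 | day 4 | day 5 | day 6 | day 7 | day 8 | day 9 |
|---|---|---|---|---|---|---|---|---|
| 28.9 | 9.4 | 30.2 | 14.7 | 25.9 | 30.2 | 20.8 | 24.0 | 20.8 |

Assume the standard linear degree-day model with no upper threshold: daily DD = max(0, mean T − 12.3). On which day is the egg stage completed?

Daily DD above 12.3 °C: 16.6, 0.0, 17.9, 2.4, 13.6, 17.9, 8.5, 11.7, 8.5.
Cumulative: 16.6, 16.6, 34.5, 36.9, 50.5, 68.4, 76.9, 88.6, 97.1.
The total first reaches 50 DD on day 5.

day 5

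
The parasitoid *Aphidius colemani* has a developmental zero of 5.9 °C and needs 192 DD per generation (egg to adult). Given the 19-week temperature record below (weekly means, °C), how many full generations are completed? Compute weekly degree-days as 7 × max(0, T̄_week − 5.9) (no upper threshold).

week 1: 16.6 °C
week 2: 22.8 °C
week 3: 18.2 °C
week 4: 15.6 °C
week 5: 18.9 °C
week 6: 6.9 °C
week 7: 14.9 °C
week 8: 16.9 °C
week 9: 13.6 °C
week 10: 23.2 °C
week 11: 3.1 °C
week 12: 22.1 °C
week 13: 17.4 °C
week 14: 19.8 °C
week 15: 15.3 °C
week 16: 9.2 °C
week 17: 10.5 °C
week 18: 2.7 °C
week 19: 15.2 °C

Weekly DD (7 × max(0, T̄ − 5.9)): 74.9, 118.3, 86.1, 67.9, 91.0, 7.0, 63.0, 77.0, 53.9, 121.1, 0.0, 113.4, 80.5, 97.3, 65.8, 23.1, 32.2, 0.0, 65.1.
Season total = 1237.6 DD.
Complete generations = ⌊1237.6 / 192⌋ = 6.

6 generations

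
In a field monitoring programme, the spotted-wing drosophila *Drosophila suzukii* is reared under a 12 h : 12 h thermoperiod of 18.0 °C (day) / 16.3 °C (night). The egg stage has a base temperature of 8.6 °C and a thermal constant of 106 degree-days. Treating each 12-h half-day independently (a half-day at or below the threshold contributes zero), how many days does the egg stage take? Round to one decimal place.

12.4 days

Day half: max(0, 18.0 − 8.6) × 0.5 = 9.4 × 0.5 = 4.70 DD.
Night half: max(0, 16.3 − 8.6) × 0.5 = 7.7 × 0.5 = 3.85 DD.
Per 24 h: 8.55 DD/day.
Duration = 106 / 8.55 = 12.398 ≈ 12.4 days.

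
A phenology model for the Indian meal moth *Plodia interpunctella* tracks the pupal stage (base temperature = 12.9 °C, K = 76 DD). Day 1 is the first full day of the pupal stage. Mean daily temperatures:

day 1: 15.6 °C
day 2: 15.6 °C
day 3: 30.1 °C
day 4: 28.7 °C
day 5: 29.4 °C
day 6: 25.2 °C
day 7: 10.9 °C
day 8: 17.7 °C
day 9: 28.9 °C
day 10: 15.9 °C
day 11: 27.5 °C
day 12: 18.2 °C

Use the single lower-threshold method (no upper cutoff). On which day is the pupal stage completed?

Daily DD above 12.9 °C: 2.7, 2.7, 17.2, 15.8, 16.5, 12.3, 0.0, 4.8, 16.0, 3.0, 14.6, 5.3.
Cumulative: 2.7, 5.4, 22.6, 38.4, 54.9, 67.2, 67.2, 72.0, 88.0, 91.0, 105.6, 110.9.
The total first reaches 76 DD on day 9.

day 9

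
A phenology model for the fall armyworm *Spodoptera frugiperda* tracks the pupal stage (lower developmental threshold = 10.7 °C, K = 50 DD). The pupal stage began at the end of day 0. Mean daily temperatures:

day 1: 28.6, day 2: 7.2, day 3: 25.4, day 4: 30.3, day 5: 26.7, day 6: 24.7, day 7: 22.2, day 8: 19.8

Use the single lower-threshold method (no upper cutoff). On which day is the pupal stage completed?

day 4

Daily DD above 10.7 °C: 17.9, 0.0, 14.7, 19.6, 16.0, 14.0, 11.5, 9.1.
Cumulative: 17.9, 17.9, 32.6, 52.2, 68.2, 82.2, 93.7, 102.8.
The total first reaches 50 DD on day 4.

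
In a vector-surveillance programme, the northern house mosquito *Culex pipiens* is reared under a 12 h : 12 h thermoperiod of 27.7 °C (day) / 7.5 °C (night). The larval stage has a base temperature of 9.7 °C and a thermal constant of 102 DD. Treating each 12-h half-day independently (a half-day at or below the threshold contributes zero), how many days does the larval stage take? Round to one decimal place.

11.3 days

Day half: max(0, 27.7 − 9.7) × 0.5 = 18.0 × 0.5 = 9.00 DD.
Night half: max(0, 7.5 − 9.7) × 0.5 = 0.0 × 0.5 = 0.00 DD.
Per 24 h: 9.00 DD/day.
Duration = 102 / 9.00 = 11.333 ≈ 11.3 days.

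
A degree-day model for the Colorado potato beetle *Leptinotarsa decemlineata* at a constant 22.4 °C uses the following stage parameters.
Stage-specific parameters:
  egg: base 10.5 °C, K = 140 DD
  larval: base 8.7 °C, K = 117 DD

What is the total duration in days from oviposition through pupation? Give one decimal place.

egg: 140 / (22.4 − 10.5) = 140 / 11.9 = 11.765 d.
larval: 117 / (22.4 − 8.7) = 117 / 13.7 = 8.540 d.
Sum = 20.305 ≈ 20.3 days.

20.3 days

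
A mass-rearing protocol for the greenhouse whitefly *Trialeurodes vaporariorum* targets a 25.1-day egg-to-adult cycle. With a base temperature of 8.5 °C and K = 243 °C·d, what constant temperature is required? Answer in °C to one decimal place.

18.2 °C

Required daily accumulation = 243 / 25.1 = 9.681 DD/day.
T = T_base + 9.681 = 8.5 + 9.681 = 18.181 ≈ 18.2 °C.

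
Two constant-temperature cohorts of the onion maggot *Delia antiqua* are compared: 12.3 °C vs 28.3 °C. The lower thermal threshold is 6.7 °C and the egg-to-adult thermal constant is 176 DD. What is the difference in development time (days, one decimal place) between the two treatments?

23.3 days

At 12.3 °C: 176 / (12.3 − 6.7) = 176 / 5.6 = 31.429 d.
At 28.3 °C: 176 / (28.3 − 6.7) = 176 / 21.6 = 8.148 d.
Difference = |31.429 − 8.148| = 23.280 ≈ 23.3 days.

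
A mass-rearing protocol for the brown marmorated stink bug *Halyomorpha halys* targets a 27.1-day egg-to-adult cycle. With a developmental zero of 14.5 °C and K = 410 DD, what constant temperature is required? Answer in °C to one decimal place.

29.6 °C

Required daily accumulation = 410 / 27.1 = 15.129 DD/day.
T = T_base + 15.129 = 14.5 + 15.129 = 29.629 ≈ 29.6 °C.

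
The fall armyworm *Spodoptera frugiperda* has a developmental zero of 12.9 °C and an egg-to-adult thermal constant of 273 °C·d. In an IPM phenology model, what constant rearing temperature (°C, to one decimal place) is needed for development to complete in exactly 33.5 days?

21.0 °C

Required daily accumulation = 273 / 33.5 = 8.149 DD/day.
T = T_base + 8.149 = 12.9 + 8.149 = 21.049 ≈ 21.0 °C.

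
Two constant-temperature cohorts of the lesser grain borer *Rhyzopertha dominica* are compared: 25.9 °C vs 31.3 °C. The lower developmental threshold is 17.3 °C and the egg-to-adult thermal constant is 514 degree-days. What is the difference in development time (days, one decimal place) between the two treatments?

23.1 days

At 25.9 °C: 514 / (25.9 − 17.3) = 514 / 8.6 = 59.767 d.
At 31.3 °C: 514 / (31.3 − 17.3) = 514 / 14.0 = 36.714 d.
Difference = |59.767 − 36.714| = 23.053 ≈ 23.1 days.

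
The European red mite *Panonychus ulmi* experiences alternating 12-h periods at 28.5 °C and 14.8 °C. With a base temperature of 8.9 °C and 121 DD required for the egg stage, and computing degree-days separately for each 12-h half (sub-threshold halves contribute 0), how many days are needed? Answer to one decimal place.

9.5 days

Day half: max(0, 28.5 − 8.9) × 0.5 = 19.6 × 0.5 = 9.80 DD.
Night half: max(0, 14.8 − 8.9) × 0.5 = 5.9 × 0.5 = 2.95 DD.
Per 24 h: 12.75 DD/day.
Duration = 121 / 12.75 = 9.490 ≈ 9.5 days.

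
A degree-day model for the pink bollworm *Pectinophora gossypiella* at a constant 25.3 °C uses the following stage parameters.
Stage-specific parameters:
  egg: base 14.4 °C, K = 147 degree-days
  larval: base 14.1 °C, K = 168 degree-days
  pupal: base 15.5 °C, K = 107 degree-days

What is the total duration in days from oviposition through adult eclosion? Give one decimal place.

egg: 147 / (25.3 − 14.4) = 147 / 10.9 = 13.486 d.
larval: 168 / (25.3 − 14.1) = 168 / 11.2 = 15.000 d.
pupal: 107 / (25.3 − 15.5) = 107 / 9.8 = 10.918 d.
Sum = 39.405 ≈ 39.4 days.

39.4 days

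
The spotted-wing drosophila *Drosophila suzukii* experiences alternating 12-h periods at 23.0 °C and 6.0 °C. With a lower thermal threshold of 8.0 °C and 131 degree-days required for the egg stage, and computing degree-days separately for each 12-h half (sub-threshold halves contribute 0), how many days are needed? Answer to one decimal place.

Day half: max(0, 23.0 − 8.0) × 0.5 = 15.0 × 0.5 = 7.50 DD.
Night half: max(0, 6.0 − 8.0) × 0.5 = 0.0 × 0.5 = 0.00 DD.
Per 24 h: 7.50 DD/day.
Duration = 131 / 7.50 = 17.467 ≈ 17.5 days.

17.5 days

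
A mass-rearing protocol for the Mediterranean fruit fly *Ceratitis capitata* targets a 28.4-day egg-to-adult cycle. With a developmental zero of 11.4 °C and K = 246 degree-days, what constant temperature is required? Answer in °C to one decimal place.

20.1 °C

Required daily accumulation = 246 / 28.4 = 8.662 DD/day.
T = T_base + 8.662 = 11.4 + 8.662 = 20.062 ≈ 20.1 °C.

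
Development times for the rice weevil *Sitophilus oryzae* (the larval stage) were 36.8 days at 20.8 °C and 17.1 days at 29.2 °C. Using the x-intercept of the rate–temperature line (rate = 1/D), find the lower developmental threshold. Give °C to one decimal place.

13.5 °C

Equal thermal constants: D₁(T₁ − T_b) = D₂(T₂ − T_b).
36.8·(20.8 − T_b) = 17.1·(29.2 − T_b)
T_b = (36.8·20.8 − 17.1·29.2) / (36.8 − 17.1) = 266.12 / 19.7 = 13.509 °C ≈ 13.5 °C.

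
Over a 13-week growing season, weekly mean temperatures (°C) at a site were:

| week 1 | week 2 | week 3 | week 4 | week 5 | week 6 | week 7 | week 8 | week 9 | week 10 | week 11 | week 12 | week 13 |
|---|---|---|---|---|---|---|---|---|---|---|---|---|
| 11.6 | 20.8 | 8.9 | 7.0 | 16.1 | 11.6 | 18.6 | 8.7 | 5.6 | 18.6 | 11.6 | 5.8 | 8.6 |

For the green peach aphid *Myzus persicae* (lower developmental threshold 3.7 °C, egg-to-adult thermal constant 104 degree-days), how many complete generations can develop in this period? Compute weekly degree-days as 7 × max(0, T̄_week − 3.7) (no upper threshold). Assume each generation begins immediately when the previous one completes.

7 generations

Weekly DD (7 × max(0, T̄ − 3.7)): 55.3, 119.7, 36.4, 23.1, 86.8, 55.3, 104.3, 35.0, 13.3, 104.3, 55.3, 14.7, 34.3.
Season total = 737.8 DD.
Complete generations = ⌊737.8 / 104⌋ = 7.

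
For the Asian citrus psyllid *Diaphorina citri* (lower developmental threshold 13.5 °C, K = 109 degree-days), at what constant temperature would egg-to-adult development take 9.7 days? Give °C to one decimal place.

24.7 °C

Required daily accumulation = 109 / 9.7 = 11.237 DD/day.
T = T_base + 11.237 = 13.5 + 11.237 = 24.737 ≈ 24.7 °C.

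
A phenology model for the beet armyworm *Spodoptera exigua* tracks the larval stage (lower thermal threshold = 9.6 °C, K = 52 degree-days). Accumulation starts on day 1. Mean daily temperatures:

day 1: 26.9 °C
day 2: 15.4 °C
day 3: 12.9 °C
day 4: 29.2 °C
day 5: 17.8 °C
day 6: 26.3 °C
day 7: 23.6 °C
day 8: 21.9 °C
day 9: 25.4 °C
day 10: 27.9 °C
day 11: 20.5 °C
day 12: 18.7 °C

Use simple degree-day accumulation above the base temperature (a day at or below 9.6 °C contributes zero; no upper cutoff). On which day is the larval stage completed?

day 5

Daily DD above 9.6 °C: 17.3, 5.8, 3.3, 19.6, 8.2, 16.7, 14.0, 12.3, 15.8, 18.3, 10.9, 9.1.
Cumulative: 17.3, 23.1, 26.4, 46.0, 54.2, 70.9, 84.9, 97.2, 113.0, 131.3, 142.2, 151.3.
The total first reaches 52 DD on day 5.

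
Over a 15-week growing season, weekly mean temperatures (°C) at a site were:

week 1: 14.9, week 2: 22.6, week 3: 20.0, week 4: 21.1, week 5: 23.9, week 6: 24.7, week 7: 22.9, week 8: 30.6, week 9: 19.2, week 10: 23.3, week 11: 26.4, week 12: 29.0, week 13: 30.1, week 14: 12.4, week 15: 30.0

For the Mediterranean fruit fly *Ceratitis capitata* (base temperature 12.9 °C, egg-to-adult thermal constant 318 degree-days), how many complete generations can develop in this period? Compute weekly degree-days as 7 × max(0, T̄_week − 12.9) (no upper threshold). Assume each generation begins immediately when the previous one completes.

3 generations

Weekly DD (7 × max(0, T̄ − 12.9)): 14.0, 67.9, 49.7, 57.4, 77.0, 82.6, 70.0, 123.9, 44.1, 72.8, 94.5, 112.7, 120.4, 0.0, 119.7.
Season total = 1106.7 DD.
Complete generations = ⌊1106.7 / 318⌋ = 3.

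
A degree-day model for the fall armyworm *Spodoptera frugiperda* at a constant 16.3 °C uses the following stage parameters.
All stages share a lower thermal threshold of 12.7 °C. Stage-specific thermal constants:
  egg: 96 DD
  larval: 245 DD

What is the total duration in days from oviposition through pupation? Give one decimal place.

Daily accumulation at 16.3 °C = 16.3 − 12.7 = 3.6 DD/day.
Total K = 96 + 245 = 341 DD.
Total duration = 341 / 3.6 = 94.722 ≈ 94.7 days.

94.7 days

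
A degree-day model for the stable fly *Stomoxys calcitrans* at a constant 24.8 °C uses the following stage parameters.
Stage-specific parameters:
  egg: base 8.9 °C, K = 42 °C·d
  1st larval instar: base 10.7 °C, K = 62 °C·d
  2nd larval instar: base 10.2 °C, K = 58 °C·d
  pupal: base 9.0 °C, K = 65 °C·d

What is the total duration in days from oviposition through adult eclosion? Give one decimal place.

egg: 42 / (24.8 − 8.9) = 42 / 15.9 = 2.642 d.
1st larval instar: 62 / (24.8 − 10.7) = 62 / 14.1 = 4.397 d.
2nd larval instar: 58 / (24.8 − 10.2) = 58 / 14.6 = 3.973 d.
pupal: 65 / (24.8 − 9.0) = 65 / 15.8 = 4.114 d.
Sum = 15.125 ≈ 15.1 days.

15.1 days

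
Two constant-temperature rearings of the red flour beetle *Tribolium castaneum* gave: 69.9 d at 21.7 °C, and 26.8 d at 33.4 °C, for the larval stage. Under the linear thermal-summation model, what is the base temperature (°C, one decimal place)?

Linear rate model ⇒ the product D·(T − T_b) is constant across temperatures.
69.9·(21.7 − T_b) = 26.8·(33.4 − T_b)
T_b = (69.9·21.7 − 26.8·33.4) / (69.9 − 26.8) = 621.71 / 43.1 = 14.425 °C ≈ 14.4 °C.

14.4 °C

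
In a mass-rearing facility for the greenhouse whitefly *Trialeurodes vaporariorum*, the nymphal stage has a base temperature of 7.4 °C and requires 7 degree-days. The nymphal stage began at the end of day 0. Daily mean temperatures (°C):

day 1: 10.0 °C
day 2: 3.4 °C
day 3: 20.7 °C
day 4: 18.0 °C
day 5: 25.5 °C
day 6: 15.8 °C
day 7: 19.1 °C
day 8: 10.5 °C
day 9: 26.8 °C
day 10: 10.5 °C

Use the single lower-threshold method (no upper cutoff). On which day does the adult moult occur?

day 3

Daily DD above 7.4 °C: 2.6, 0.0, 13.3, 10.6, 18.1, 8.4, 11.7, 3.1, 19.4, 3.1.
Cumulative: 2.6, 2.6, 15.9, 26.5, 44.6, 53.0, 64.7, 67.8, 87.2, 90.3.
The total first reaches 7 DD on day 3.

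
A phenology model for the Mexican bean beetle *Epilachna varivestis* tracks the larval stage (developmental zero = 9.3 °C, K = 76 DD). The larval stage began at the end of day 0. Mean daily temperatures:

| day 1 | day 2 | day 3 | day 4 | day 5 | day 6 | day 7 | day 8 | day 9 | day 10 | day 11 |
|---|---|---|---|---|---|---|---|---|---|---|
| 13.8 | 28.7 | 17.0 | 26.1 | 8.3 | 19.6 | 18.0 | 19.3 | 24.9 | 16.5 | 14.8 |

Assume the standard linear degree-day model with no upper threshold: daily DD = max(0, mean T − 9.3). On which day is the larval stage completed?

Daily DD above 9.3 °C: 4.5, 19.4, 7.7, 16.8, 0.0, 10.3, 8.7, 10.0, 15.6, 7.2, 5.5.
Cumulative: 4.5, 23.9, 31.6, 48.4, 48.4, 58.7, 67.4, 77.4, 93.0, 100.2, 105.7.
The total first reaches 76 DD on day 8.

day 8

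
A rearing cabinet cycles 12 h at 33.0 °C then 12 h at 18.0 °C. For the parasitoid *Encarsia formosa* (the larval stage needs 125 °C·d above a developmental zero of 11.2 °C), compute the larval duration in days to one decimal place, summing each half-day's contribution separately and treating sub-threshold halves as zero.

Day half: max(0, 33.0 − 11.2) × 0.5 = 21.8 × 0.5 = 10.90 DD.
Night half: max(0, 18.0 − 11.2) × 0.5 = 6.8 × 0.5 = 3.40 DD.
Per 24 h: 14.30 DD/day.
Duration = 125 / 14.30 = 8.741 ≈ 8.7 days.

8.7 days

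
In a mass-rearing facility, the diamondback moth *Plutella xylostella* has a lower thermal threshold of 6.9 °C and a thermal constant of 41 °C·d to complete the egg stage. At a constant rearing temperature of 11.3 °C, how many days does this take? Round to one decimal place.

9.3 days

Daily accumulation = 11.3 − 6.9 = 4.4 DD/day.
Duration = 41 / 4.4 = 9.318 ≈ 9.3 days.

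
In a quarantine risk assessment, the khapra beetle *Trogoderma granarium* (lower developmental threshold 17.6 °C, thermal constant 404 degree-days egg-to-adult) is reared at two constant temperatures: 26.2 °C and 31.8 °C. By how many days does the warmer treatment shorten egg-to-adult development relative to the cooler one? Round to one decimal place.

At 26.2 °C: 404 / (26.2 − 17.6) = 404 / 8.6 = 46.977 d.
At 31.8 °C: 404 / (31.8 − 17.6) = 404 / 14.2 = 28.451 d.
Difference = |46.977 − 28.451| = 18.526 ≈ 18.5 days.

18.5 days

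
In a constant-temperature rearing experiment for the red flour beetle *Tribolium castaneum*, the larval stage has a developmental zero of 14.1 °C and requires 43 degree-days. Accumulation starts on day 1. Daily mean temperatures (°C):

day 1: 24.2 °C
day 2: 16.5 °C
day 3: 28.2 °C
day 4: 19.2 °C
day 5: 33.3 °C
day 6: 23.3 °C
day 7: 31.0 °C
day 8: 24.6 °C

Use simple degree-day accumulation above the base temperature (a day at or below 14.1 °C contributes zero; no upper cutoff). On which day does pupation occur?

day 5

Daily DD above 14.1 °C: 10.1, 2.4, 14.1, 5.1, 19.2, 9.2, 16.9, 10.5.
Cumulative: 10.1, 12.5, 26.6, 31.7, 50.9, 60.1, 77.0, 87.5.
The total first reaches 43 DD on day 5.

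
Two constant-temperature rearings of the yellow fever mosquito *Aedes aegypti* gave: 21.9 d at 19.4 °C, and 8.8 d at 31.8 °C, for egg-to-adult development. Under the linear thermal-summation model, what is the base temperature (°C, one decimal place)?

Equal thermal constants: D₁(T₁ − T_b) = D₂(T₂ − T_b).
21.9·(19.4 − T_b) = 8.8·(31.8 − T_b)
T_b = (21.9·19.4 − 8.8·31.8) / (21.9 − 8.8) = 145.02 / 13.1 = 11.070 °C ≈ 11.1 °C.

11.1 °C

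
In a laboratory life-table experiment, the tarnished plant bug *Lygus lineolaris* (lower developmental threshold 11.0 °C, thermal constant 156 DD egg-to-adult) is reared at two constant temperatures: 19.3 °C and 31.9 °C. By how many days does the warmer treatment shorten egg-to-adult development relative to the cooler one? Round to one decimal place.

At 19.3 °C: 156 / (19.3 − 11.0) = 156 / 8.3 = 18.795 d.
At 31.9 °C: 156 / (31.9 − 11.0) = 156 / 20.9 = 7.464 d.
Difference = |18.795 − 7.464| = 11.331 ≈ 11.3 days.

11.3 days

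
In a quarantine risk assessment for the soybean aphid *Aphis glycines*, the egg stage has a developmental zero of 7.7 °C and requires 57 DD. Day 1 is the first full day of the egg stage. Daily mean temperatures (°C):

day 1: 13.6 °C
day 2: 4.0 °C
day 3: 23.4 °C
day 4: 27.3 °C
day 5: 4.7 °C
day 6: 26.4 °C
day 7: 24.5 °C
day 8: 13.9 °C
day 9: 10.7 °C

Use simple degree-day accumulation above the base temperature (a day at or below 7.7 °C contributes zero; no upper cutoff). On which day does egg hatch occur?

day 6

Daily DD above 7.7 °C: 5.9, 0.0, 15.7, 19.6, 0.0, 18.7, 16.8, 6.2, 3.0.
Cumulative: 5.9, 5.9, 21.6, 41.2, 41.2, 59.9, 76.7, 82.9, 85.9.
The total first reaches 57 DD on day 6.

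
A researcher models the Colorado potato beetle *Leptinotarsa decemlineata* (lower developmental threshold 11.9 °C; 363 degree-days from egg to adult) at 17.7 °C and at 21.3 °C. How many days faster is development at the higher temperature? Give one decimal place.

At 17.7 °C: 363 / (17.7 − 11.9) = 363 / 5.8 = 62.586 d.
At 21.3 °C: 363 / (21.3 − 11.9) = 363 / 9.4 = 38.617 d.
Difference = |62.586 − 38.617| = 23.969 ≈ 24.0 days.

24.0 days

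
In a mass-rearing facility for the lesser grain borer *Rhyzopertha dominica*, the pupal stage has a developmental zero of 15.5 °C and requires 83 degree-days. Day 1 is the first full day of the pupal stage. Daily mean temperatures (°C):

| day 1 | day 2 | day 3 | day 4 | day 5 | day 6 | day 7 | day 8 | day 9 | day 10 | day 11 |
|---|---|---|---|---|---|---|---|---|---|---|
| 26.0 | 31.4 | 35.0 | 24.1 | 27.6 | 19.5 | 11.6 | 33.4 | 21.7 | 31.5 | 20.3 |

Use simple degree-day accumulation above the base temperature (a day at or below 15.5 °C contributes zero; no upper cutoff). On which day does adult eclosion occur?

day 8

Daily DD above 15.5 °C: 10.5, 15.9, 19.5, 8.6, 12.1, 4.0, 0.0, 17.9, 6.2, 16.0, 4.8.
Cumulative: 10.5, 26.4, 45.9, 54.5, 66.6, 70.6, 70.6, 88.5, 94.7, 110.7, 115.5.
The total first reaches 83 DD on day 8.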